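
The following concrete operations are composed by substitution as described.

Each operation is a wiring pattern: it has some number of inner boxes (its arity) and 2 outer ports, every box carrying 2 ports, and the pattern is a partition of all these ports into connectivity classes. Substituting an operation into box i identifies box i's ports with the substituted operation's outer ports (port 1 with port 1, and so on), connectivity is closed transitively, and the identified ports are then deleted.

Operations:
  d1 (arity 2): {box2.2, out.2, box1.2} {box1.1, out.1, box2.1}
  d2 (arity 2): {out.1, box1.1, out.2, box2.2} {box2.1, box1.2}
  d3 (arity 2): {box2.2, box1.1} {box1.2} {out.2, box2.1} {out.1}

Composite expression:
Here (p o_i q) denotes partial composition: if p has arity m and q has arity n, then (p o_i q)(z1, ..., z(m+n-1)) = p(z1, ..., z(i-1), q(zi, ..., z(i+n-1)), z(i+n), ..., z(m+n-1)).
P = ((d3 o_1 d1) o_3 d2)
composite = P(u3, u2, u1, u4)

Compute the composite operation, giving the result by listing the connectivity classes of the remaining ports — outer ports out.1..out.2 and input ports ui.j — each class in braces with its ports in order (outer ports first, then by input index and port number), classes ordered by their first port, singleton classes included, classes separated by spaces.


Connectivity passes through glued d3-boundaries; trace each wire chain.
d1 over (u3, u2) gives {out.1, u2.1, u3.1} {out.2, u2.2, u3.2}, out.j being that stage's outer ports
d2 over (u1, u4) gives {out.1, out.2, u1.1, u4.2} {u1.2, u4.1}, out.j being that stage's outer ports
d3 over (u3, u2, u1, u4) gives {out.1} {out.2, u1.1, u2.1, u3.1, u4.2} {u1.2, u4.1} {u2.2, u3.2}, out.j being that stage's outer ports

{out.1} {out.2, u1.1, u2.1, u3.1, u4.2} {u1.2, u4.1} {u2.2, u3.2}


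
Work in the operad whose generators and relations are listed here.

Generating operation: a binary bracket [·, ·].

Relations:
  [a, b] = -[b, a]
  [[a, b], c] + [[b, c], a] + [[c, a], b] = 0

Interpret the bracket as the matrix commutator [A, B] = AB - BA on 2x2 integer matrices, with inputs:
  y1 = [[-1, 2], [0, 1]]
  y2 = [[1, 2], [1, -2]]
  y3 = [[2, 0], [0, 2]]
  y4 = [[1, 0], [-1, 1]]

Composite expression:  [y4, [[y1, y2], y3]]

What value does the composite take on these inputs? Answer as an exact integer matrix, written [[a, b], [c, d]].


[[0, 0], [0, 0]]

[y1, y2] = [[2, -10], [2, -2]]
[[y1, y2], y3] = [[0, 0], [0, 0]]
[y4, [[y1, y2], y3]] = [[0, 0], [0, 0]]


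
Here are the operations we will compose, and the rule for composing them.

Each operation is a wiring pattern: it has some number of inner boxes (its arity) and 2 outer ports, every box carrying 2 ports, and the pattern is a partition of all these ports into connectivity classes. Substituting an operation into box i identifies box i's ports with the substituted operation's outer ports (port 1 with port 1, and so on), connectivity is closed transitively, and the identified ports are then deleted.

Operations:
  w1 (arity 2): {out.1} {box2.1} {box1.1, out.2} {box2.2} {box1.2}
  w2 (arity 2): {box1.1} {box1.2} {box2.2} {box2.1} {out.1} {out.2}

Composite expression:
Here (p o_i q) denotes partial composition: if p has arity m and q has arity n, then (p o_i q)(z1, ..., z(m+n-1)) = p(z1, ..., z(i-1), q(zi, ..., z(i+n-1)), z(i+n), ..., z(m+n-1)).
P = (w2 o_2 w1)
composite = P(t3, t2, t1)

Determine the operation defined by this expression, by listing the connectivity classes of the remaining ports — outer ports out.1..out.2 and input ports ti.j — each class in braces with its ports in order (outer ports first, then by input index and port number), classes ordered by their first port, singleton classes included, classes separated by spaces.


Two ports join when wires chain via w2-identified ports.
w1 over (t2, t1) gives {out.1} {out.2, t2.1} {t1.1} {t1.2} {t2.2}, out.j being that stage's outer ports
w2 over (t3, t2, t1) gives {out.1} {out.2} {t1.1} {t1.2} {t2.1} {t2.2} {t3.1} {t3.2}, out.j being that stage's outer ports

{out.1} {out.2} {t1.1} {t1.2} {t2.1} {t2.2} {t3.1} {t3.2}


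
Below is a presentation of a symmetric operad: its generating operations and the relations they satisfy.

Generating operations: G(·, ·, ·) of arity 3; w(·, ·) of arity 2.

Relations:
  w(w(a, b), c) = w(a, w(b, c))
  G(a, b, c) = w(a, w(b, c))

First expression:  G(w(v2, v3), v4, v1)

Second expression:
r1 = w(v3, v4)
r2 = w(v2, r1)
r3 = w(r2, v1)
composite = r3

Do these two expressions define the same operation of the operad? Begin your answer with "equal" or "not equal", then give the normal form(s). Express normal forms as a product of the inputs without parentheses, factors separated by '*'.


equal: each reduces to v2 * v3 * v4 * v1

The first composite normalizes to v2 * v3 * v4 * v1
The second composite normalizes to v2 * v3 * v4 * v1
Same normal form: equal.


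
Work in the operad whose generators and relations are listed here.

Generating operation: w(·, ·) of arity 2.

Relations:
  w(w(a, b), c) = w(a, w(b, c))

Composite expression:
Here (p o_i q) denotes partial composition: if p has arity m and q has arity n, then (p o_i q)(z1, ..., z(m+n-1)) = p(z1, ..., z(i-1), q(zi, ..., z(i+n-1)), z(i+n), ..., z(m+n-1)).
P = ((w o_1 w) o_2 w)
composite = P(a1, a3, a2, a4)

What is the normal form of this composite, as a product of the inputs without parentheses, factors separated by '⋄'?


Associativity of w dissolves the nesting; only the a-input order survives.
w(a3, a2) reduces to a3 ⋄ a2
w(a1, w(a3, a2)) reduces to a1 ⋄ a3 ⋄ a2
w(w(a1, w(a3, a2)), a4) reduces to a1 ⋄ a3 ⋄ a2 ⋄ a4

a1 ⋄ a3 ⋄ a2 ⋄ a4


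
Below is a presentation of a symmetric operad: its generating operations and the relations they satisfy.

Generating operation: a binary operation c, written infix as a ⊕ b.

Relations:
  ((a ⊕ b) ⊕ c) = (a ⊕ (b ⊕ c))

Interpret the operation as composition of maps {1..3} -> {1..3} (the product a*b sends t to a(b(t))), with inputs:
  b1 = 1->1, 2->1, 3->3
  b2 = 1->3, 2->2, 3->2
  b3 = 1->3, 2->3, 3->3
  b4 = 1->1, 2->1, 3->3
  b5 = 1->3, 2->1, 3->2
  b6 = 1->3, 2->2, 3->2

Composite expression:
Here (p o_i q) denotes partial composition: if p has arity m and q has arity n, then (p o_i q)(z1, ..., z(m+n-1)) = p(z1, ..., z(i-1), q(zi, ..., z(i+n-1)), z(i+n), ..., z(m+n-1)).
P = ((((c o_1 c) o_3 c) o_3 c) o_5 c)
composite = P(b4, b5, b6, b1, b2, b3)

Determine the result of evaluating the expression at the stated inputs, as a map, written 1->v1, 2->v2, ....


1->1, 2->1, 3->1

(b4 ⊕ b5) = 1->3, 2->1, 3->1
(b6 ⊕ b1) = 1->3, 2->3, 3->2
(b2 ⊕ b3) = 1->2, 2->2, 3->2
((b6 ⊕ b1) ⊕ (b2 ⊕ b3)) = 1->3, 2->3, 3->3
((b4 ⊕ b5) ⊕ ((b6 ⊕ b1) ⊕ (b2 ⊕ b3))) = 1->1, 2->1, 3->1


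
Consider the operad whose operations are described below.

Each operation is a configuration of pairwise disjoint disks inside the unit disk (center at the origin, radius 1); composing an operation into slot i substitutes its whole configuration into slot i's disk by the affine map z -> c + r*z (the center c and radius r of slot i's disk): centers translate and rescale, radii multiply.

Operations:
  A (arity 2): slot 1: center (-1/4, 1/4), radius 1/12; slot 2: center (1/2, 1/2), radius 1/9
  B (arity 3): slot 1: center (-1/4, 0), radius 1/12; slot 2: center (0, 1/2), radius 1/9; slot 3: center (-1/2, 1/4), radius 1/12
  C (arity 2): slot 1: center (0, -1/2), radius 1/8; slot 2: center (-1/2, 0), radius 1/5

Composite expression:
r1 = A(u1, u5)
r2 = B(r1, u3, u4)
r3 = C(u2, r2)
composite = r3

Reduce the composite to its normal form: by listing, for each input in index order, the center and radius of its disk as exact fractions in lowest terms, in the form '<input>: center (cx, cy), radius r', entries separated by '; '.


u1: center (-133/240, 1/240), radius 1/720; u2: center (0, -1/2), radius 1/8; u3: center (-1/2, 1/10), radius 1/45; u4: center (-3/5, 1/20), radius 1/60; u5: center (-13/24, 1/120), radius 1/540

Affine substitution under C: radii multiply and u-centers shift.
tracing u2 down its 1-map path: center (0, -1/2), radius 1/8
tracing u1 down its 3-map path: center (-133/240, 1/240), radius 1/720
tracing u5 down its 3-map path: center (-13/24, 1/120), radius 1/540
tracing u3 down its 2-map path: center (-1/2, 1/10), radius 1/45
tracing u4 down its 2-map path: center (-3/5, 1/20), radius 1/60


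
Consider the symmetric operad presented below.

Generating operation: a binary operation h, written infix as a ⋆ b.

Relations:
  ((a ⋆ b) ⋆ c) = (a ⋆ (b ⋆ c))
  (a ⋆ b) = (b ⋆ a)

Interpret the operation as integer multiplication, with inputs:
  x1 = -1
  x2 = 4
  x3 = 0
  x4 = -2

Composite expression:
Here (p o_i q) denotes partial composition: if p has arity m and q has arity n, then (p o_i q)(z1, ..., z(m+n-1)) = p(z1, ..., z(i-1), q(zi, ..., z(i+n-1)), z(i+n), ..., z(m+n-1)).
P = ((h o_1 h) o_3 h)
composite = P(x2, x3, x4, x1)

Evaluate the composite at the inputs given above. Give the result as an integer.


0

(x2 ⋆ x3) = 0
(x4 ⋆ x1) = 2
((x2 ⋆ x3) ⋆ (x4 ⋆ x1)) = 0


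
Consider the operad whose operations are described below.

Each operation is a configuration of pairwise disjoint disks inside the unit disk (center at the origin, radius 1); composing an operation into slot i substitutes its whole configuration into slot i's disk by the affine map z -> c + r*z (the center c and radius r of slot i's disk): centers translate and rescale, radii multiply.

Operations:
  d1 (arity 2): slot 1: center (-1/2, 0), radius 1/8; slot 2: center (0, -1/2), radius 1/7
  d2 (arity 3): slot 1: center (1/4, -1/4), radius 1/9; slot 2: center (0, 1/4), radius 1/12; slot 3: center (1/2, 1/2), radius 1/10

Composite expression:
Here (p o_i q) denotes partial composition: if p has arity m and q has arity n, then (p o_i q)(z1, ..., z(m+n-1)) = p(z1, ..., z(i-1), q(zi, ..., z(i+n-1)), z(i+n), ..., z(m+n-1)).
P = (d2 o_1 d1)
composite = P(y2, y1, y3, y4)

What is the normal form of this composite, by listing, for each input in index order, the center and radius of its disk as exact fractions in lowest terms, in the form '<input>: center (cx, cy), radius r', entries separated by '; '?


y1: center (1/4, -11/36), radius 1/63; y2: center (7/36, -1/4), radius 1/72; y3: center (0, 1/4), radius 1/12; y4: center (1/2, 1/2), radius 1/10


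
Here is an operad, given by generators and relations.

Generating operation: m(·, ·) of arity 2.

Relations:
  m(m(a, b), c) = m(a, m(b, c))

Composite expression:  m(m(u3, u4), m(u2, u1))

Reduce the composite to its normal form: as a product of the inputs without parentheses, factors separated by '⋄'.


u3 ⋄ u4 ⋄ u2 ⋄ u1

Every regrouping of m is equal, so read the u-inputs in written order.
m(u3, u4) linearizes to u3 ⋄ u4
m(u2, u1) linearizes to u2 ⋄ u1
m(m(u3, u4), m(u2, u1)) linearizes to u3 ⋄ u4 ⋄ u2 ⋄ u1


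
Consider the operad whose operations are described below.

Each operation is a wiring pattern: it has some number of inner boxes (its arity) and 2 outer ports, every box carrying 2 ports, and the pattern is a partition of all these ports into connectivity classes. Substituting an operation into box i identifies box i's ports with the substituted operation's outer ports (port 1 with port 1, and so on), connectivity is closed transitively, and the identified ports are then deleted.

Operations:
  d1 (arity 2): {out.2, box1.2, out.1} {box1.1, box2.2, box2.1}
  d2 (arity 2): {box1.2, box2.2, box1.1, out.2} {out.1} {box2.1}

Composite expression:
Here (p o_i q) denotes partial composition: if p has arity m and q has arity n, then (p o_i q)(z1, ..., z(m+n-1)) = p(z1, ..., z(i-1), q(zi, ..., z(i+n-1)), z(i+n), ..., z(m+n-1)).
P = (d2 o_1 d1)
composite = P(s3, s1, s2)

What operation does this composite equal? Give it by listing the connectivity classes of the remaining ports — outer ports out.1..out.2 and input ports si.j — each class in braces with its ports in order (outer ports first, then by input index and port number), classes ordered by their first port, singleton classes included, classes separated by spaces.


{out.1} {out.2, s2.2, s3.2} {s1.1, s1.2, s3.1} {s2.1}

Reachability decides: close wires over d2-identified ports.
composing d1 on (s3, s1), with out.j its own outer ports: {out.1, out.2, s3.2} {s1.1, s1.2, s3.1}
composing d2 on (s3, s1, s2), with out.j its own outer ports: {out.1} {out.2, s2.2, s3.2} {s1.1, s1.2, s3.1} {s2.1}


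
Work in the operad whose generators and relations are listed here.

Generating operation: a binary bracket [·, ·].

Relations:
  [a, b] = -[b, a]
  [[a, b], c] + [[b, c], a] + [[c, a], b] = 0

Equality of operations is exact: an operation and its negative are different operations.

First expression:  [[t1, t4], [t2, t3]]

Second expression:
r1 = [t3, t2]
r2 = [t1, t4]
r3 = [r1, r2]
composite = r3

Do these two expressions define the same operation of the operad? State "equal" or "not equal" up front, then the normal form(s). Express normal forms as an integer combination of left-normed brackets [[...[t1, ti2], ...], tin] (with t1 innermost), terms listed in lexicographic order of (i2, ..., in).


Normal form of the first expression: [[[t1, t4], t2], t3] - [[[t1, t4], t3], t2]
Normal form of the second expression: [[[t1, t4], t2], t3] - [[[t1, t4], t3], t2]
Identical normal forms: equal.

equal — both sides give [[[t1, t4], t2], t3] - [[[t1, t4], t3], t2]


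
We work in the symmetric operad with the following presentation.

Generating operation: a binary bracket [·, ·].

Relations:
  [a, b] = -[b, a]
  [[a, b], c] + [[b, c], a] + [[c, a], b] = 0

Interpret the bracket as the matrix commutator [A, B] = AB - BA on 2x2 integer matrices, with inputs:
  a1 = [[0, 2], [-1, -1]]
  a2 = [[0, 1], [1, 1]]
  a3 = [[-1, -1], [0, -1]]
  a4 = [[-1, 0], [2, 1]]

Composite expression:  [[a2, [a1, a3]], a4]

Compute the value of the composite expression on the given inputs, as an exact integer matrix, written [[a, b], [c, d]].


[[6, 6], [0, -6]]

[a1, a3] = [[-1, -1], [0, 1]]
[a2, [a1, a3]] = [[1, 3], [-2, -1]]
[[a2, [a1, a3]], a4] = [[6, 6], [0, -6]]


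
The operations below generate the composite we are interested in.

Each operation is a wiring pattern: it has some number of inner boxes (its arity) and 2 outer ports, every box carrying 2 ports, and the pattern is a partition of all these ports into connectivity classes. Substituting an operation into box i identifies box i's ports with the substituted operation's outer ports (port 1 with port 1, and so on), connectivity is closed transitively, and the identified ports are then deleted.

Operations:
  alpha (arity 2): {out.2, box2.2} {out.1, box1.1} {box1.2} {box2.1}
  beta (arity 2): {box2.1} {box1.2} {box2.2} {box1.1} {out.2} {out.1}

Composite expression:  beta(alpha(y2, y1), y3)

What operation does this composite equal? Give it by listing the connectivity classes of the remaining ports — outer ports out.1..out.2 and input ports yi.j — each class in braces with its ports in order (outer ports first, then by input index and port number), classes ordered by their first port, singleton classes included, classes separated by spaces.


After gluing at beta, chains via deleted ports link the y-ports.
after alpha, the pattern on (y2, y1) reads {out.1, y2.1} {out.2, y1.2} {y1.1} {y2.2} (out.j = its outer ports)
after beta, the pattern on (y2, y1, y3) reads {out.1} {out.2} {y1.1} {y1.2} {y2.1} {y2.2} {y3.1} {y3.2} (out.j = its outer ports)

{out.1} {out.2} {y1.1} {y1.2} {y2.1} {y2.2} {y3.1} {y3.2}


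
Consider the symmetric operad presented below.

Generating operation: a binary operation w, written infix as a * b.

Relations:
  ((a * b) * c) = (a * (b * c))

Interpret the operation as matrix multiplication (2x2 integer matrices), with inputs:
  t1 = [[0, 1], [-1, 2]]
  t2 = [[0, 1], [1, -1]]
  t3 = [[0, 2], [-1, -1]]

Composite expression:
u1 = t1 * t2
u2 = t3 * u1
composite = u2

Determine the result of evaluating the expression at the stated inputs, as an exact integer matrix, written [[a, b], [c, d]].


[[4, -6], [-3, 4]]

(t1 * t2) = [[1, -1], [2, -3]]
(t3 * (t1 * t2)) = [[4, -6], [-3, 4]]


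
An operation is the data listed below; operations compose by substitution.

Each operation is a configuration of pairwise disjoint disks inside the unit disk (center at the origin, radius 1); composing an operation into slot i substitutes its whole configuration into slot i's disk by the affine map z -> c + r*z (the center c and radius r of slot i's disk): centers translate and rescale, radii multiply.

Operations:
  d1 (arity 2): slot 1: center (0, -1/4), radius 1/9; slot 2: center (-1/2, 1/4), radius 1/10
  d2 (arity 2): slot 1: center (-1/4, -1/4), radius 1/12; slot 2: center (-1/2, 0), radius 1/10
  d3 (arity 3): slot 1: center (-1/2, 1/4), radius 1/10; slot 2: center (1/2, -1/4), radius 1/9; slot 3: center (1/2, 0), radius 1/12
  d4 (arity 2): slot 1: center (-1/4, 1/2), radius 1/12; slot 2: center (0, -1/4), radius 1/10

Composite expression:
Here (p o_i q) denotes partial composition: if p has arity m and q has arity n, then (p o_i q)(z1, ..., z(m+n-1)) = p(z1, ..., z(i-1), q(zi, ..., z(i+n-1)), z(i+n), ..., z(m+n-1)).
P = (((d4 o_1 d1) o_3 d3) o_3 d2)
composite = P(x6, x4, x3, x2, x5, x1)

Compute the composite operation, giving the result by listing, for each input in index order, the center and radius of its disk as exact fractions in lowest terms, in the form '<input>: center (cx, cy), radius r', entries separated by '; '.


x1: center (1/20, -1/4), radius 1/120; x2: center (-11/200, -9/40), radius 1/1000; x3: center (-21/400, -91/400), radius 1/1200; x4: center (-7/24, 25/48), radius 1/120; x5: center (1/20, -11/40), radius 1/90; x6: center (-1/4, 23/48), radius 1/108


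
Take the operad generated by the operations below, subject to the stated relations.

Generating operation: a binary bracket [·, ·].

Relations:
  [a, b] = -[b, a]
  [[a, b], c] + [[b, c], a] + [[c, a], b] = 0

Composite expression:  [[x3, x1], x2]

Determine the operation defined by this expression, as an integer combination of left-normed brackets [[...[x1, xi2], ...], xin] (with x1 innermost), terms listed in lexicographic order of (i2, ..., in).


-[[x1, x3], x2]


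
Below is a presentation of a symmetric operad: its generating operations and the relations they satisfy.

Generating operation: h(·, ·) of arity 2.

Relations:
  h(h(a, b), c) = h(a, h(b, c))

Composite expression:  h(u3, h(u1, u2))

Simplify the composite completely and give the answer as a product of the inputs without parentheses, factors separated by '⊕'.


u3 ⊕ u1 ⊕ u2


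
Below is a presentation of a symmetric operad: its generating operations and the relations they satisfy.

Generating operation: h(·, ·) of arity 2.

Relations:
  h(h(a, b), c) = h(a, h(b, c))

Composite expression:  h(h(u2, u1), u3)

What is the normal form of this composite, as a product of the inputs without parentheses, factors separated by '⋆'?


u2 ⋆ u1 ⋆ u3

All parenthesizations of h agree; list the u-inputs left to right.
h(u2, u1) linearizes to u2 ⋆ u1
h(h(u2, u1), u3) linearizes to u2 ⋆ u1 ⋆ u3


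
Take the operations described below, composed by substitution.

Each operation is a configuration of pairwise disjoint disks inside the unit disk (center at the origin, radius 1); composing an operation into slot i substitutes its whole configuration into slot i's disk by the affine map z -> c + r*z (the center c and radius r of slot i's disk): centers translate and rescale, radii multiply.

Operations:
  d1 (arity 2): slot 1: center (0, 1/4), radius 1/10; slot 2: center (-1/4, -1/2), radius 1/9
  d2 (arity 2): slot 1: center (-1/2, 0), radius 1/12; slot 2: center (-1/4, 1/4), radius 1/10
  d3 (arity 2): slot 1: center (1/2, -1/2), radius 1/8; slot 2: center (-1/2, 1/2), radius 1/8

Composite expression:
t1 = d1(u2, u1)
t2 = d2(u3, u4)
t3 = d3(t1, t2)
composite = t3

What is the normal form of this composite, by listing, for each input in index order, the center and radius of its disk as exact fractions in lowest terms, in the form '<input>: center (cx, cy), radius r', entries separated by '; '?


u1: center (15/32, -9/16), radius 1/72; u2: center (1/2, -15/32), radius 1/80; u3: center (-9/16, 1/2), radius 1/96; u4: center (-17/32, 17/32), radius 1/80

Below d3, radii multiply path by path; the u-disk centers shift.
tracing u2 down its 2-map path: center (1/2, -15/32), radius 1/80
tracing u1 down its 2-map path: center (15/32, -9/16), radius 1/72
tracing u3 down its 2-map path: center (-9/16, 1/2), radius 1/96
tracing u4 down its 2-map path: center (-17/32, 17/32), radius 1/80


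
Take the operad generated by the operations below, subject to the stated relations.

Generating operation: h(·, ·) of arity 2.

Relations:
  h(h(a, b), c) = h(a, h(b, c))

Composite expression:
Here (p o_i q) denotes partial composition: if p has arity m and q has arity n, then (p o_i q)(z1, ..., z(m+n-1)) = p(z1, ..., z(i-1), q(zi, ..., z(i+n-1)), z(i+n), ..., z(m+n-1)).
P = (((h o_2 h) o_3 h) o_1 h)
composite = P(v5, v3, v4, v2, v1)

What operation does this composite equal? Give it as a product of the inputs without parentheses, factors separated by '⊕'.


v5 ⊕ v3 ⊕ v4 ⊕ v2 ⊕ v1

The h-tree's shape is irrelevant; the v-reading-order decides.
h(v5, v3) collapses to v5 ⊕ v3
h(v2, v1) collapses to v2 ⊕ v1
h(v4, h(v2, v1)) collapses to v4 ⊕ v2 ⊕ v1
h(h(v5, v3), h(v4, h(v2, v1))) collapses to v5 ⊕ v3 ⊕ v4 ⊕ v2 ⊕ v1


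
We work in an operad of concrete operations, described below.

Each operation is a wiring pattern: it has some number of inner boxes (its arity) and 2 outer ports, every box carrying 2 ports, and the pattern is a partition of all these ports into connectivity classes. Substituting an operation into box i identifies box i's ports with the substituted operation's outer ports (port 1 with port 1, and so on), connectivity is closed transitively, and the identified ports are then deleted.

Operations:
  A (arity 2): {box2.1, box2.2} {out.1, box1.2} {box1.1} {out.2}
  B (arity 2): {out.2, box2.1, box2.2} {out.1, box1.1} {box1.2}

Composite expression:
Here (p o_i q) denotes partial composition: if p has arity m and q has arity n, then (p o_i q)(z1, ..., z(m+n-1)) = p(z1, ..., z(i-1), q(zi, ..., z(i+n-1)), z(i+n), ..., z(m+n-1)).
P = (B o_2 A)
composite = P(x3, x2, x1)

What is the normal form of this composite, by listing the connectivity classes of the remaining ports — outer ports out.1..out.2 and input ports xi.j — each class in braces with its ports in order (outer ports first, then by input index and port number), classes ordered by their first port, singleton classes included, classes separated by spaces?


{out.1, x3.1} {out.2, x2.2} {x1.1, x1.2} {x2.1} {x3.2}

Substituting into B glues patterns; closure does the rest.
A over (x2, x1) gives {out.1, x2.2} {out.2} {x1.1, x1.2} {x2.1}, out.j being that stage's outer ports
B over (x3, x2, x1) gives {out.1, x3.1} {out.2, x2.2} {x1.1, x1.2} {x2.1} {x3.2}, out.j being that stage's outer ports


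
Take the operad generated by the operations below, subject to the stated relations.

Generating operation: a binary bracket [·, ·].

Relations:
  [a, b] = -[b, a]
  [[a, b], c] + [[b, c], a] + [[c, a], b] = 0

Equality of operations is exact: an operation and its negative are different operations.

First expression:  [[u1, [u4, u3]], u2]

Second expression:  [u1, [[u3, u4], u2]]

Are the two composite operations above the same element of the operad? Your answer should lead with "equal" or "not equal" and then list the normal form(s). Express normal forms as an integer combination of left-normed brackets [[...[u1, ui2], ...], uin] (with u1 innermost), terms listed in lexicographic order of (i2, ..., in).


The first composite normalizes to -[[[u1, u3], u4], u2] + [[[u1, u4], u3], u2]
The second composite normalizes to -[[[u1, u2], u3], u4] + [[[u1, u2], u4], u3] + [[[u1, u3], u4], u2] - [[[u1, u4], u3], u2]
Different reductions; not equal.

not equal; the first gives -[[[u1, u3], u4], u2] + [[[u1, u4], u3], u2] and the second -[[[u1, u2], u3], u4] + [[[u1, u2], u4], u3] + [[[u1, u3], u4], u2] - [[[u1, u4], u3], u2]


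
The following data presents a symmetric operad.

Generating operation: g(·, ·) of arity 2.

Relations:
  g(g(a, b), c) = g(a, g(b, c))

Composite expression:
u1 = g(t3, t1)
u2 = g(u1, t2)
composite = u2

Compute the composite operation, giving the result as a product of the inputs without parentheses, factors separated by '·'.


All parenthesizations of g agree; list the t-inputs left to right.
g(t3, t1) flattens to t3 · t1
g(g(t3, t1), t2) flattens to t3 · t1 · t2

t3 · t1 · t2


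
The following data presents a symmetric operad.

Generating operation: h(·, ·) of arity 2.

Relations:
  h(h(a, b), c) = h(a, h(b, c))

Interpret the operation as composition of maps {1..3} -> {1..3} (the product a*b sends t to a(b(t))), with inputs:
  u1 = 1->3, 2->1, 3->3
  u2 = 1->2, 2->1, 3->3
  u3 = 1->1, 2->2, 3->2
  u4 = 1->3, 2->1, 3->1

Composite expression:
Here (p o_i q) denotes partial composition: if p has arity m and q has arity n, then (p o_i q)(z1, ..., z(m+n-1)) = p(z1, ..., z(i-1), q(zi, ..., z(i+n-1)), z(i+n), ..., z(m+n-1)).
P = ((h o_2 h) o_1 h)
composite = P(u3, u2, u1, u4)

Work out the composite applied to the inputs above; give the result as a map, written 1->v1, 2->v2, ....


1->2, 2->2, 3->2


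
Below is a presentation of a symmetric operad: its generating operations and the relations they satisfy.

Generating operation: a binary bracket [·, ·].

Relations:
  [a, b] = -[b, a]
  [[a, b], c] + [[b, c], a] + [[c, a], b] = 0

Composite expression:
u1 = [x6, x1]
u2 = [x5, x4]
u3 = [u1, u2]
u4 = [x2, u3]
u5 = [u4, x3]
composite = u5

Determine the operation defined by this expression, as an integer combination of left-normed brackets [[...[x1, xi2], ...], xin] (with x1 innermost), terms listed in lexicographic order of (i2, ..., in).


In the tensor algebra, words opening x1 carry the x1-anchored form.
Composite bracket: [[x2, [[x6, x1], [x5, x4]]], x3]
The bracket unfolds into 32 signed words via [a, b] = ab - ba (2^5 = 32).
Keep just the words that open with x1:
  x1x6x4x5x2x3 (sign -1) contributes -[[[[[x1, x6], x4], x5], x2], x3]
  x1x6x5x4x2x3 (sign +1) contributes +[[[[[x1, x6], x5], x4], x2], x3]

-[[[[[x1, x6], x4], x5], x2], x3] + [[[[[x1, x6], x5], x4], x2], x3]


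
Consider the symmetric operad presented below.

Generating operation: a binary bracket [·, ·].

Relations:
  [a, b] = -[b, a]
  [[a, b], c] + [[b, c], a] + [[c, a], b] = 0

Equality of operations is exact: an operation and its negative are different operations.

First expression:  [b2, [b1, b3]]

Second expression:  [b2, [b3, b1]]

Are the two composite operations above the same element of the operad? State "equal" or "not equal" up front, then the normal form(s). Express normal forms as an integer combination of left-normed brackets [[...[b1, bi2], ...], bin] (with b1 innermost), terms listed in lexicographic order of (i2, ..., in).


Normal form of the first expression: -[[b1, b3], b2]
Normal form of the second expression: [[b1, b3], b2]
No match — not equal.

not equal; first: -[[b1, b3], b2]; second: [[b1, b3], b2]


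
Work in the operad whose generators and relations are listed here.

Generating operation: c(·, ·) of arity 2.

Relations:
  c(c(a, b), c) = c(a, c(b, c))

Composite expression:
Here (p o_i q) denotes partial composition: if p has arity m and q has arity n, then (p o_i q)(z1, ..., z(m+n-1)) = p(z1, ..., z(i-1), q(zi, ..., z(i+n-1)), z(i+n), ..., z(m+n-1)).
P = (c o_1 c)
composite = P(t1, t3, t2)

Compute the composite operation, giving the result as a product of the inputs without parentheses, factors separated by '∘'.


All parenthesizations of c agree; list the t-inputs left to right.
c(t1, t3) flattens to t1 ∘ t3
c(c(t1, t3), t2) flattens to t1 ∘ t3 ∘ t2

t1 ∘ t3 ∘ t2


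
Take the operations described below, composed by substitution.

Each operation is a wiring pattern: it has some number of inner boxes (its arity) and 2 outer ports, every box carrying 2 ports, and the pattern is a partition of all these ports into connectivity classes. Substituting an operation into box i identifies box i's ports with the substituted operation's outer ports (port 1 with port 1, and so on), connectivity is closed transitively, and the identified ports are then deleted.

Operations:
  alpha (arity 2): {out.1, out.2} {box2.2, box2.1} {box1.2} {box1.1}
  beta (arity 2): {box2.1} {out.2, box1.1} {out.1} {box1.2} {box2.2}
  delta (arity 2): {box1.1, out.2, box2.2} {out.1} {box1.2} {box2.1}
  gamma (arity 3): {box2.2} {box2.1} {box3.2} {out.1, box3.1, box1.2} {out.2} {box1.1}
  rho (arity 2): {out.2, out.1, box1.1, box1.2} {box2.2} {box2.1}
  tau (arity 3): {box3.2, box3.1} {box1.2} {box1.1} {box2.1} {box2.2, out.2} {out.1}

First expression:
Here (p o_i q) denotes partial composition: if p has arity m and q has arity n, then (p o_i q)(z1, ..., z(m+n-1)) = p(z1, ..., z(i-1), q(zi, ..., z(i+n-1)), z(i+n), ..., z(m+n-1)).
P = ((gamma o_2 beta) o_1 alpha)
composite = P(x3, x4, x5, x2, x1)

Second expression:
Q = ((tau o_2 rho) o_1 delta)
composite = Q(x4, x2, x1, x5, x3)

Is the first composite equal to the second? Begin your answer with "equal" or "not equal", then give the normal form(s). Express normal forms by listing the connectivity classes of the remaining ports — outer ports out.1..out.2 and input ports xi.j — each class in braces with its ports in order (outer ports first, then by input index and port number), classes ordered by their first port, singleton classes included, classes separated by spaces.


Normal form of the first expression: {out.1, x1.1} {out.2} {x1.2} {x2.1} {x2.2} {x3.1} {x3.2} {x4.1, x4.2} {x5.1} {x5.2}
Normal form of the second expression: {out.1} {out.2, x1.1, x1.2} {x2.1} {x2.2, x4.1} {x3.1, x3.2} {x4.2} {x5.1} {x5.2}
Distinct normal forms: not equal.

not equal; the first gives {out.1, x1.1} {out.2} {x1.2} {x2.1} {x2.2} {x3.1} {x3.2} {x4.1, x4.2} {x5.1} {x5.2} and the second {out.1} {out.2, x1.1, x1.2} {x2.1} {x2.2, x4.1} {x3.1, x3.2} {x4.2} {x5.1} {x5.2}


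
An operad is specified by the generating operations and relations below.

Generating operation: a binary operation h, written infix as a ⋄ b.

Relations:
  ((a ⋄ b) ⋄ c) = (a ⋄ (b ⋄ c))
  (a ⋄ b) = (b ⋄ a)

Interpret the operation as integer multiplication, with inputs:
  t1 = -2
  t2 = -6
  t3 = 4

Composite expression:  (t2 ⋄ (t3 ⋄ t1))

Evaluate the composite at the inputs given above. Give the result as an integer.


48

(t3 ⋄ t1) = -8
(t2 ⋄ (t3 ⋄ t1)) = 48


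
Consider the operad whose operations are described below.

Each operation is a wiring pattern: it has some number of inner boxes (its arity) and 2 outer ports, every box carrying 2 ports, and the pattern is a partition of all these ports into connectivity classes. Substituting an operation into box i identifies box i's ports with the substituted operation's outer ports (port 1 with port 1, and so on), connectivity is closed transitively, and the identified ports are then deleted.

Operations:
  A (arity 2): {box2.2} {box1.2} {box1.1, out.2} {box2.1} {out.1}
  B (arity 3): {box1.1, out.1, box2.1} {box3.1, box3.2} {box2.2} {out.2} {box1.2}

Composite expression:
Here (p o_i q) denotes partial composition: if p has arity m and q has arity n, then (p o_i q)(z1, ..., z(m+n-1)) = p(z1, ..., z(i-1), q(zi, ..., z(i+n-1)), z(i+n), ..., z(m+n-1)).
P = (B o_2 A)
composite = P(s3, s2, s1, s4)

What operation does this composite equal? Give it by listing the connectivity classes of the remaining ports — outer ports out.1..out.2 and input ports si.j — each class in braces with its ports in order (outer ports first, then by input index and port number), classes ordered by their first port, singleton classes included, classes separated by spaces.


{out.1, s3.1} {out.2} {s1.1} {s1.2} {s2.1} {s2.2} {s3.2} {s4.1, s4.2}

Treat the ports identified at B as solder joints: merge, then drop.
after A, the pattern on (s2, s1) reads {out.1} {out.2, s2.1} {s1.1} {s1.2} {s2.2} (out.j = its outer ports)
after B, the pattern on (s3, s2, s1, s4) reads {out.1, s3.1} {out.2} {s1.1} {s1.2} {s2.1} {s2.2} {s3.2} {s4.1, s4.2} (out.j = its outer ports)


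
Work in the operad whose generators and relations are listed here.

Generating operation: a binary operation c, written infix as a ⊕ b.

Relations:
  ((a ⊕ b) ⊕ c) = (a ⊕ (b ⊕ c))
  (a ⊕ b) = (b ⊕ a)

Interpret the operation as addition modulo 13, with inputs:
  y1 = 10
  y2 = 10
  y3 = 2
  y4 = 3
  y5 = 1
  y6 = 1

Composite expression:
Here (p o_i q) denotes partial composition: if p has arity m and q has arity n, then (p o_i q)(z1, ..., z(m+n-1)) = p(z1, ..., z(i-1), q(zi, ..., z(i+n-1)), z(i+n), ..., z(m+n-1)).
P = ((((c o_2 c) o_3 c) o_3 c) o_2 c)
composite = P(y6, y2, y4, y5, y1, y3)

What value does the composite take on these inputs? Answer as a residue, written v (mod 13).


(y2 ⊕ y4) = 0
(y5 ⊕ y1) = 11
((y5 ⊕ y1) ⊕ y3) = 0
((y2 ⊕ y4) ⊕ ((y5 ⊕ y1) ⊕ y3)) = 0
(y6 ⊕ ((y2 ⊕ y4) ⊕ ((y5 ⊕ y1) ⊕ y3))) = 1

1 (mod 13)


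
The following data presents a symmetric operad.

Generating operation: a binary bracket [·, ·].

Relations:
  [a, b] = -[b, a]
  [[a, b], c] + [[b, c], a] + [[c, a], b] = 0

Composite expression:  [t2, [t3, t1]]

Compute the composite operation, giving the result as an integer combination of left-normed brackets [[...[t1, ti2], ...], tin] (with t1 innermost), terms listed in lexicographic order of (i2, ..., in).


[[t1, t3], t2]

In the tensor algebra, words opening t1 carry the t1-anchored form.
Composite bracket: [t2, [t3, t1]]
The bracket unfolds into 4 signed words via [a, b] = ab - ba (2^2 = 4).
Words beginning with t1 determine it all:
  the word t1t3t2 carries sign +1 and contributes +[[t1, t3], t2]


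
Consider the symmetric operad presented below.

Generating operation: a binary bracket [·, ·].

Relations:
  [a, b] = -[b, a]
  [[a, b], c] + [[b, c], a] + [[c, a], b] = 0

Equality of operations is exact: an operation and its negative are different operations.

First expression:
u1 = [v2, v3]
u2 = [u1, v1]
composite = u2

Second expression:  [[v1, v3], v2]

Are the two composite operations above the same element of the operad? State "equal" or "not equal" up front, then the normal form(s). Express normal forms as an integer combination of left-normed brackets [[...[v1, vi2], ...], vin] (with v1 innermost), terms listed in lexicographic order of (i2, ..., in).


not equal — first -[[v1, v2], v3] + [[v1, v3], v2], second [[v1, v3], v2]

The first expression reduces to -[[v1, v2], v3] + [[v1, v3], v2]
The second expression reduces to [[v1, v3], v2]
No match — not equal.


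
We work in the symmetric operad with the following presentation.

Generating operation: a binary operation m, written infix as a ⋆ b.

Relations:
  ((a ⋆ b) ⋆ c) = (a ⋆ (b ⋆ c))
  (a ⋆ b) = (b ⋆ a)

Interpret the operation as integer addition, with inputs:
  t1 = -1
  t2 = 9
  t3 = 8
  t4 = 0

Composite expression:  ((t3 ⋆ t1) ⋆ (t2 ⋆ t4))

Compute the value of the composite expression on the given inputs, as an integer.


16

(t3 ⋆ t1) = 7
(t2 ⋆ t4) = 9
((t3 ⋆ t1) ⋆ (t2 ⋆ t4)) = 16


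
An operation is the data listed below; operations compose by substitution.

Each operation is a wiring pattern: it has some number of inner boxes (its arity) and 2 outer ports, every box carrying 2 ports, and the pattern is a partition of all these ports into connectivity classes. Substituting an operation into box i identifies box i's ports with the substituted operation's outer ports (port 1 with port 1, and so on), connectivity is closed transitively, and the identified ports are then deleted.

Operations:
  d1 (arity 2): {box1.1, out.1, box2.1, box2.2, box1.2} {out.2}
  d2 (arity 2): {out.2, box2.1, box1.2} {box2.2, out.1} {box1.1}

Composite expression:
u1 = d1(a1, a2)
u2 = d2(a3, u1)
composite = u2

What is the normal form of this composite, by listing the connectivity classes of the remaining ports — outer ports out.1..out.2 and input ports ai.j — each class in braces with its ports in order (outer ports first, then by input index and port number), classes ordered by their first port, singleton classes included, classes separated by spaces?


{out.1} {out.2, a1.1, a1.2, a2.1, a2.2, a3.2} {a3.1}

After gluing at d2, chains via deleted ports link the a-ports.
composing d1 on (a1, a2), with out.j its own outer ports: {out.1, a1.1, a1.2, a2.1, a2.2} {out.2}
composing d2 on (a3, a1, a2), with out.j its own outer ports: {out.1} {out.2, a1.1, a1.2, a2.1, a2.2, a3.2} {a3.1}


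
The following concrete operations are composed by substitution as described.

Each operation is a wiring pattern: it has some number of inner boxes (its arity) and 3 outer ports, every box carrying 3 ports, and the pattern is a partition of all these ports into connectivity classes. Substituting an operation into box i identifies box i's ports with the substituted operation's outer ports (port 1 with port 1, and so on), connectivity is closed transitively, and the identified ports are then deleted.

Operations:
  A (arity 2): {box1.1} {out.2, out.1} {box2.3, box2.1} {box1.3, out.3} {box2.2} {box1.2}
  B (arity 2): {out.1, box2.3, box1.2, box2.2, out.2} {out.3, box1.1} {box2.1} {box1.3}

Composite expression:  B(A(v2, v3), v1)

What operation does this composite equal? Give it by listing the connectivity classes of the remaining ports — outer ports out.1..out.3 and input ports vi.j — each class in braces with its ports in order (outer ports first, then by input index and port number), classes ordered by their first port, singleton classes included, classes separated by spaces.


{out.1, out.2, out.3, v1.2, v1.3} {v1.1} {v2.1} {v2.2} {v2.3} {v3.1, v3.3} {v3.2}

Two ports join when wires chain via B-identified ports.
A over (v2, v3) gives {out.1, out.2} {out.3, v2.3} {v2.1} {v2.2} {v3.1, v3.3} {v3.2}, out.j being that stage's outer ports
B over (v2, v3, v1) gives {out.1, out.2, out.3, v1.2, v1.3} {v1.1} {v2.1} {v2.2} {v2.3} {v3.1, v3.3} {v3.2}, out.j being that stage's outer ports


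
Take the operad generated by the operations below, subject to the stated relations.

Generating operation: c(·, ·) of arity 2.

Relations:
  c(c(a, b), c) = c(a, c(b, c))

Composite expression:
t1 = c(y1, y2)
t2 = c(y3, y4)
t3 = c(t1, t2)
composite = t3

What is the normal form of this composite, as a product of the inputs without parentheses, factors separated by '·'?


y1 · y2 · y3 · y4

Under associativity of c, the answer is the y's in reading order.
c(y1, y2) linearizes to y1 · y2
c(y3, y4) linearizes to y3 · y4
c(c(y1, y2), c(y3, y4)) linearizes to y1 · y2 · y3 · y4


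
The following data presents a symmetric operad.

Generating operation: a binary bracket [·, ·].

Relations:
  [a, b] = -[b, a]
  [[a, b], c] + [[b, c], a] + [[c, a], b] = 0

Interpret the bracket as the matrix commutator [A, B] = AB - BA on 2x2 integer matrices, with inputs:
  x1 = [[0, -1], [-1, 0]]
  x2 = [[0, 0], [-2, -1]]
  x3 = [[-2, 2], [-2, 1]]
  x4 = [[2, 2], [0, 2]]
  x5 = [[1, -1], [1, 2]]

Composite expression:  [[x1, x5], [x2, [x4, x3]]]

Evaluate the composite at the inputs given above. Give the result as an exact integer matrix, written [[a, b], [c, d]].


[[-22, 0], [88, 22]]

[x1, x5] = [[-2, -1], [1, 2]]
[x4, x3] = [[-4, 6], [0, 4]]
[x2, [x4, x3]] = [[12, 6], [16, -12]]
[[x1, x5], [x2, [x4, x3]]] = [[-22, 0], [88, 22]]


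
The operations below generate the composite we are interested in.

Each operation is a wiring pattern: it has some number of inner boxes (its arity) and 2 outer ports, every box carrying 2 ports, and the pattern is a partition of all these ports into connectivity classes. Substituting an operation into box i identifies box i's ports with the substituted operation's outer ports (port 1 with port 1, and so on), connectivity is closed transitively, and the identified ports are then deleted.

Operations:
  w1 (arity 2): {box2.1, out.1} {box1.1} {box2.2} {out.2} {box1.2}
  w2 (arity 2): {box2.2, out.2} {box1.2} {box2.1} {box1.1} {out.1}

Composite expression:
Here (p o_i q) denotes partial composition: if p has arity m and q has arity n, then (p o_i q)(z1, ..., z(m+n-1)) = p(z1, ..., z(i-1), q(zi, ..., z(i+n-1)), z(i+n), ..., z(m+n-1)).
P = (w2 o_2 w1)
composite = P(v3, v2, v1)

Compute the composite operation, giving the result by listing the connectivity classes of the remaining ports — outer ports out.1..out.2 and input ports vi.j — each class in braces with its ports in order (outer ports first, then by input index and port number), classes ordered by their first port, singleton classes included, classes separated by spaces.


Two ports join when wires chain via w2-identified ports.
stage w1: inputs (v2, v1), connectivity {out.1, v1.1} {out.2} {v1.2} {v2.1} {v2.2}, out.j its boundary
stage w2: inputs (v3, v2, v1), connectivity {out.1} {out.2} {v1.1} {v1.2} {v2.1} {v2.2} {v3.1} {v3.2}, out.j its boundary

{out.1} {out.2} {v1.1} {v1.2} {v2.1} {v2.2} {v3.1} {v3.2}
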